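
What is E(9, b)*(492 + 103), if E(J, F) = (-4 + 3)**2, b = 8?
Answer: 595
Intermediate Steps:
E(J, F) = 1 (E(J, F) = (-1)**2 = 1)
E(9, b)*(492 + 103) = 1*(492 + 103) = 1*595 = 595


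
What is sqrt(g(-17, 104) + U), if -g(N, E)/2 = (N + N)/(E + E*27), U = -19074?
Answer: I*sqrt(2527225610)/364 ≈ 138.11*I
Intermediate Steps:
g(N, E) = -N/(7*E) (g(N, E) = -2*(N + N)/(E + E*27) = -2*2*N/(E + 27*E) = -2*2*N/(28*E) = -2*2*N*1/(28*E) = -N/(7*E))
sqrt(g(-17, 104) + U) = sqrt(-1/7*(-17)/104 - 19074) = sqrt(-1/7*(-17)*1/104 - 19074) = sqrt(17/728 - 19074) = sqrt(-13885855/728) = I*sqrt(2527225610)/364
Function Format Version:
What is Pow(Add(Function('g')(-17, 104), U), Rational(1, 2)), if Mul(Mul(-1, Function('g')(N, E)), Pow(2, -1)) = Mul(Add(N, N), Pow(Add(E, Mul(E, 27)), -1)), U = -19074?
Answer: Mul(Rational(1, 364), I, Pow(2527225610, Rational(1, 2))) ≈ Mul(138.11, I)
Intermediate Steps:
Function('g')(N, E) = Mul(Rational(-1, 7), N, Pow(E, -1)) (Function('g')(N, E) = Mul(-2, Mul(Add(N, N), Pow(Add(E, Mul(E, 27)), -1))) = Mul(-2, Mul(Mul(2, N), Pow(Add(E, Mul(27, E)), -1))) = Mul(-2, Mul(Mul(2, N), Pow(Mul(28, E), -1))) = Mul(-2, Mul(Mul(2, N), Mul(Rational(1, 28), Pow(E, -1)))) = Mul(-2, Mul(Rational(1, 14), N, Pow(E, -1))) = Mul(Rational(-1, 7), N, Pow(E, -1)))
Pow(Add(Function('g')(-17, 104), U), Rational(1, 2)) = Pow(Add(Mul(Rational(-1, 7), -17, Pow(104, -1)), -19074), Rational(1, 2)) = Pow(Add(Mul(Rational(-1, 7), -17, Rational(1, 104)), -19074), Rational(1, 2)) = Pow(Add(Rational(17, 728), -19074), Rational(1, 2)) = Pow(Rational(-13885855, 728), Rational(1, 2)) = Mul(Rational(1, 364), I, Pow(2527225610, Rational(1, 2)))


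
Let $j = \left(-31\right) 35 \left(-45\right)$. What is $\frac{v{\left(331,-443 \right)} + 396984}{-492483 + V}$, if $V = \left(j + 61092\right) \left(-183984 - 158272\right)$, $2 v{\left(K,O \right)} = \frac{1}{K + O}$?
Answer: $- \frac{17784883}{1685386986528} \approx -1.0552 \cdot 10^{-5}$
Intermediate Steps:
$v{\left(K,O \right)} = \frac{1}{2 \left(K + O\right)}$
$j = 48825$ ($j = \left(-1085\right) \left(-45\right) = 48825$)
$V = -37619752752$ ($V = \left(48825 + 61092\right) \left(-183984 - 158272\right) = 109917 \left(-342256\right) = -37619752752$)
$\frac{v{\left(331,-443 \right)} + 396984}{-492483 + V} = \frac{\frac{1}{2 \left(331 - 443\right)} + 396984}{-492483 - 37619752752} = \frac{\frac{1}{2 \left(-112\right)} + 396984}{-37620245235} = \left(\frac{1}{2} \left(- \frac{1}{112}\right) + 396984\right) \left(- \frac{1}{37620245235}\right) = \left(- \frac{1}{224} + 396984\right) \left(- \frac{1}{37620245235}\right) = \frac{88924415}{224} \left(- \frac{1}{37620245235}\right) = - \frac{17784883}{1685386986528}$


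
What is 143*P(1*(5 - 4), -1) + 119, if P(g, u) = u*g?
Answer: -24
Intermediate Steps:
P(g, u) = g*u
143*P(1*(5 - 4), -1) + 119 = 143*((1*(5 - 4))*(-1)) + 119 = 143*((1*1)*(-1)) + 119 = 143*(1*(-1)) + 119 = 143*(-1) + 119 = -143 + 119 = -24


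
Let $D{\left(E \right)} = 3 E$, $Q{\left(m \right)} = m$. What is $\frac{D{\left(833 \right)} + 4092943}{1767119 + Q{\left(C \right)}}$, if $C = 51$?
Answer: $\frac{2047721}{883585} \approx 2.3175$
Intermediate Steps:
$\frac{D{\left(833 \right)} + 4092943}{1767119 + Q{\left(C \right)}} = \frac{3 \cdot 833 + 4092943}{1767119 + 51} = \frac{2499 + 4092943}{1767170} = 4095442 \cdot \frac{1}{1767170} = \frac{2047721}{883585}$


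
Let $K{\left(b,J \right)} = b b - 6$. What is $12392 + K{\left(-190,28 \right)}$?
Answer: $48486$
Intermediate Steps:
$K{\left(b,J \right)} = -6 + b^{2}$ ($K{\left(b,J \right)} = b^{2} - 6 = -6 + b^{2}$)
$12392 + K{\left(-190,28 \right)} = 12392 - \left(6 - \left(-190\right)^{2}\right) = 12392 + \left(-6 + 36100\right) = 12392 + 36094 = 48486$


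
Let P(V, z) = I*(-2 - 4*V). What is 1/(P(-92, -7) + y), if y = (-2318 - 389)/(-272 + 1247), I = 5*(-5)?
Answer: -975/8923957 ≈ -0.00010926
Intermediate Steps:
I = -25
P(V, z) = 50 + 100*V (P(V, z) = -25*(-2 - 4*V) = 50 + 100*V)
y = -2707/975 ≈ -2.7764
1/(P(-92, -7) + y) = 1/((50 + 100*(-92)) - 2707/975) = 1/((50 - 9200) - 2707/975) = 1/(-9150 - 2707/975) = 1/(-8923957/975) = -975/8923957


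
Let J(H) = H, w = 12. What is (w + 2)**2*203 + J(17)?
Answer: 39805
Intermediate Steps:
(w + 2)**2*203 + J(17) = (12 + 2)**2*203 + 17 = 14**2*203 + 17 = 196*203 + 17 = 39788 + 17 = 39805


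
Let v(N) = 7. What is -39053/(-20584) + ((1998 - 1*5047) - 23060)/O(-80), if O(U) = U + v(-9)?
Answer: 540278525/1502632 ≈ 359.55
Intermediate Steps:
O(U) = 7 + U (O(U) = U + 7 = 7 + U)
-39053/(-20584) + ((1998 - 1*5047) - 23060)/O(-80) = -39053/(-20584) + ((1998 - 1*5047) - 23060)/(7 - 80) = -39053*(-1/20584) + ((1998 - 5047) - 23060)/(-73) = 39053/20584 + (-3049 - 23060)*(-1/73) = 39053/20584 - 26109*(-1/73) = 39053/20584 + 26109/73 = 540278525/1502632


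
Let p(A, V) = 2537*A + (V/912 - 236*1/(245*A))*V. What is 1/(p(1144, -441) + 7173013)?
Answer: 217360/2190022551777 ≈ 9.9250e-8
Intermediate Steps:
p(A, V) = 2537*A + V*(-236/(245*A) + V/912) (p(A, V) = 2537*A + (V*(1/912) - 236/(245*A))*V = 2537*A + (V/912 - 236/(245*A))*V = 2537*A + (-236/(245*A) + V/912)*V = 2537*A + V*(-236/(245*A) + V/912))
1/(p(1144, -441) + 7173013) = 1/((2537*1144 + (1/912)*(-441)² - 236/245*(-441)/1144) + 7173013) = 1/((2902328 + (1/912)*194481 - 236/245*(-441)*1/1144) + 7173013) = 1/((2902328 + 64827/304 + 531/1430) + 7173013) = 1/(630896446097/217360 + 7173013) = 1/(2190022551777/217360) = 217360/2190022551777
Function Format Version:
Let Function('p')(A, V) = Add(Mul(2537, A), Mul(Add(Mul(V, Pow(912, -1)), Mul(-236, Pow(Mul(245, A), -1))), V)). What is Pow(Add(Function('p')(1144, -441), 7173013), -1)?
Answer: Rational(217360, 2190022551777) ≈ 9.9250e-8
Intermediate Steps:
Function('p')(A, V) = Add(Mul(2537, A), Mul(V, Add(Mul(Rational(-236, 245), Pow(A, -1)), Mul(Rational(1, 912), V)))) (Function('p')(A, V) = Add(Mul(2537, A), Mul(Add(Mul(V, Rational(1, 912)), Mul(-236, Mul(Rational(1, 245), Pow(A, -1)))), V)) = Add(Mul(2537, A), Mul(Add(Mul(Rational(1, 912), V), Mul(Rational(-236, 245), Pow(A, -1))), V)) = Add(Mul(2537, A), Mul(Add(Mul(Rational(-236, 245), Pow(A, -1)), Mul(Rational(1, 912), V)), V)) = Add(Mul(2537, A), Mul(V, Add(Mul(Rational(-236, 245), Pow(A, -1)), Mul(Rational(1, 912), V)))))
Pow(Add(Function('p')(1144, -441), 7173013), -1) = Pow(Add(Add(Mul(2537, 1144), Mul(Rational(1, 912), Pow(-441, 2)), Mul(Rational(-236, 245), -441, Pow(1144, -1))), 7173013), -1) = Pow(Add(Add(2902328, Mul(Rational(1, 912), 194481), Mul(Rational(-236, 245), -441, Rational(1, 1144))), 7173013), -1) = Pow(Add(Add(2902328, Rational(64827, 304), Rational(531, 1430)), 7173013), -1) = Pow(Add(Rational(630896446097, 217360), 7173013), -1) = Pow(Rational(2190022551777, 217360), -1) = Rational(217360, 2190022551777)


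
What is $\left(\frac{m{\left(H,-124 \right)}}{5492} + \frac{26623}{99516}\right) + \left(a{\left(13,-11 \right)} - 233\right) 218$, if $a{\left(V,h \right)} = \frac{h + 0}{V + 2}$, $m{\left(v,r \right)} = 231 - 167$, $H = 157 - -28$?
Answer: $- \frac{34810336363873}{683177340} \approx -50954.0$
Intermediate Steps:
$H = 185$ ($H = 157 + 28 = 185$)
$m{\left(v,r \right)} = 64$
$a{\left(V,h \right)} = \frac{h}{2 + V}$
$\left(\frac{m{\left(H,-124 \right)}}{5492} + \frac{26623}{99516}\right) + \left(a{\left(13,-11 \right)} - 233\right) 218 = \left(\frac{64}{5492} + \frac{26623}{99516}\right) + \left(- \frac{11}{2 + 13} - 233\right) 218 = \left(64 \cdot \frac{1}{5492} + 26623 \cdot \frac{1}{99516}\right) + \left(- \frac{11}{15} - 233\right) 218 = \left(\frac{16}{1373} + \frac{26623}{99516}\right) + \left(\left(-11\right) \frac{1}{15} - 233\right) 218 = \frac{38145635}{136635468} + \left(- \frac{11}{15} - 233\right) 218 = \frac{38145635}{136635468} - \frac{764308}{15} = - \frac{34810336363873}{683177340}$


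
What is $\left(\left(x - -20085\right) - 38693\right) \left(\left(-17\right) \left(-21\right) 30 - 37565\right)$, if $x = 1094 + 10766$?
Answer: $181217540$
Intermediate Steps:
$x = 11860$
$\left(\left(x - -20085\right) - 38693\right) \left(\left(-17\right) \left(-21\right) 30 - 37565\right) = \left(\left(11860 - -20085\right) - 38693\right) \left(\left(-17\right) \left(-21\right) 30 - 37565\right) = \left(\left(11860 + 20085\right) - 38693\right) \left(357 \cdot 30 - 37565\right) = \left(31945 - 38693\right) \left(10710 - 37565\right) = \left(-6748\right) \left(-26855\right) = 181217540$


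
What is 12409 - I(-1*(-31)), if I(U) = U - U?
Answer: 12409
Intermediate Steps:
I(U) = 0
12409 - I(-1*(-31)) = 12409 - 1*0 = 12409 + 0 = 12409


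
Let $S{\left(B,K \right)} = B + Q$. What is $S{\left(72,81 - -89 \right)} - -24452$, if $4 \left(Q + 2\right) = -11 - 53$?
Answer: $24506$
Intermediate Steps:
$Q = -18$ ($Q = -2 + \frac{-11 - 53}{4} = -2 + \frac{1}{4} \left(-64\right) = -2 - 16 = -18$)
$S{\left(B,K \right)} = -18 + B$ ($S{\left(B,K \right)} = B - 18 = -18 + B$)
$S{\left(72,81 - -89 \right)} - -24452 = \left(-18 + 72\right) - -24452 = 54 + 24452 = 24506$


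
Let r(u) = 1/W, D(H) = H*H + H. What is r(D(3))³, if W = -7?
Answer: -1/343 ≈ -0.0029155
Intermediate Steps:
D(H) = H + H² (D(H) = H² + H = H + H²)
r(u) = -⅐ (r(u) = 1/(-7) = -⅐)
r(D(3))³ = (-⅐)³ = -1/343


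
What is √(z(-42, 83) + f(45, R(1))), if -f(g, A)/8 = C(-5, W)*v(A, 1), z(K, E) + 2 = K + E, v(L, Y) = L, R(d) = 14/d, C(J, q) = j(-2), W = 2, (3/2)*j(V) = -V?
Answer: I*√993/3 ≈ 10.504*I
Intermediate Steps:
j(V) = -2*V/3 (j(V) = 2*(-V)/3 = -2*V/3)
C(J, q) = 4/3 (C(J, q) = -⅔*(-2) = 4/3)
z(K, E) = -2 + E + K (z(K, E) = -2 + (K + E) = -2 + (E + K) = -2 + E + K)
f(g, A) = -32*A/3
√(z(-42, 83) + f(45, R(1))) = √((-2 + 83 - 42) - 448/(3*1)) = √(39 - 448/3) = √(-331/3) = I*√993/3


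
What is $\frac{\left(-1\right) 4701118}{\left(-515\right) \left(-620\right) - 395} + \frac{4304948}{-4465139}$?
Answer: $- \frac{22364014767342}{1423955152795} \approx -15.706$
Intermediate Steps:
$\frac{\left(-1\right) 4701118}{\left(-515\right) \left(-620\right) - 395} + \frac{4304948}{-4465139} = - \frac{4701118}{319300 - 395} + 4304948 \left(- \frac{1}{4465139}\right) = - \frac{4701118}{318905} - \frac{4304948}{4465139} = - \frac{22364014767342}{1423955152795}$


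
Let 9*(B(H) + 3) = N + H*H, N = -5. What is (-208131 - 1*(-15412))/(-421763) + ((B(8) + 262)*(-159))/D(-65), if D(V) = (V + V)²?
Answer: -4365386591/2138338410 ≈ -2.0415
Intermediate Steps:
D(V) = 4*V² (D(V) = (2*V)² = 4*V²)
B(H) = -32/9 + H²/9 (B(H) = -3 + (-5 + H*H)/9 = -3 + (-5 + H²)/9 = -3 + (-5/9 + H²/9) = -32/9 + H²/9)
(-208131 - 1*(-15412))/(-421763) + ((B(8) + 262)*(-159))/D(-65) = (-208131 - 1*(-15412))/(-421763) + (((-32/9 + (⅑)*8²) + 262)*(-159))/((4*(-65)²)) = (-208131 + 15412)*(-1/421763) + (((-32/9 + (⅑)*64) + 262)*(-159))/((4*4225)) = -192719*(-1/421763) + (((-32/9 + 64/9) + 262)*(-159))/16900 = 192719/421763 + ((32/9 + 262)*(-159))*(1/16900) = 192719/421763 + ((2390/9)*(-159))*(1/16900) = 192719/421763 - 126670/3*1/16900 = 192719/421763 - 12667/5070 = -4365386591/2138338410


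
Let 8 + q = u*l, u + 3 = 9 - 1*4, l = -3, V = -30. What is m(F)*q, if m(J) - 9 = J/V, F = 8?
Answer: -1834/15 ≈ -122.27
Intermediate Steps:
m(J) = 9 - J/30 (m(J) = 9 + J/(-30) = 9 + J*(-1/30) = 9 - J/30)
u = 2 (u = -3 + (9 - 1*4) = -3 + (9 - 4) = -3 + 5 = 2)
q = -14 (q = -8 + 2*(-3) = -8 - 6 = -14)
m(F)*q = (9 - 1/30*8)*(-14) = (9 - 4/15)*(-14) = (131/15)*(-14) = -1834/15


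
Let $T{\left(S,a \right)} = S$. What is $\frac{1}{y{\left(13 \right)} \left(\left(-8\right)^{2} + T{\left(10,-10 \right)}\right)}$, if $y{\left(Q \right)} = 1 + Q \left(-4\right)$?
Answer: $- \frac{1}{3774} \approx -0.00026497$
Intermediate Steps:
$y{\left(Q \right)} = 1 - 4 Q$
$\frac{1}{y{\left(13 \right)} \left(\left(-8\right)^{2} + T{\left(10,-10 \right)}\right)} = \frac{1}{\left(1 - 52\right) \left(\left(-8\right)^{2} + 10\right)} = \frac{1}{\left(1 - 52\right) \left(64 + 10\right)} = \frac{1}{\left(-51\right) 74} = \frac{1}{-3774} = - \frac{1}{3774}$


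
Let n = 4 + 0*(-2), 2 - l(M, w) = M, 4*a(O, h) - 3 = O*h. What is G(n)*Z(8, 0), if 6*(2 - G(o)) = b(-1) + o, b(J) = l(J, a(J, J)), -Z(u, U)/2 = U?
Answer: 0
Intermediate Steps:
a(O, h) = ¾ + O*h/4 (a(O, h) = ¾ + (O*h)/4 = ¾ + O*h/4)
Z(u, U) = -2*U
l(M, w) = 2 - M
b(J) = 2 - J
n = 4 (n = 4 + 0 = 4)
G(o) = 3/2 - o/6 (G(o) = 2 - ((2 - 1*(-1)) + o)/6 = 2 - ((2 + 1) + o)/6 = 2 - (3 + o)/6 = 2 + (-½ - o/6) = 3/2 - o/6)
G(n)*Z(8, 0) = (3/2 - ⅙*4)*(-2*0) = (3/2 - ⅔)*0 = (⅚)*0 = 0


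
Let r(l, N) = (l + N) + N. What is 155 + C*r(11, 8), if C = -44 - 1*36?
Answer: -2005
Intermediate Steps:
C = -80 (C = -44 - 36 = -80)
r(l, N) = l + 2*N (r(l, N) = (N + l) + N = l + 2*N)
155 + C*r(11, 8) = 155 - 80*(11 + 2*8) = 155 - 80*(11 + 16) = 155 - 80*27 = 155 - 2160 = -2005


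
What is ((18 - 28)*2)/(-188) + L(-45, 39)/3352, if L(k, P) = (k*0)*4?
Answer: 5/47 ≈ 0.10638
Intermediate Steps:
L(k, P) = 0 (L(k, P) = 0*4 = 0)
((18 - 28)*2)/(-188) + L(-45, 39)/3352 = ((18 - 28)*2)/(-188) + 0/3352 = -10*2*(-1/188) + 0*(1/3352) = -20*(-1/188) + 0 = 5/47 + 0 = 5/47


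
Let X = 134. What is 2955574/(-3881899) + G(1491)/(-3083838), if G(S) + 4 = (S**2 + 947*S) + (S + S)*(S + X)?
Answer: -21018067989904/5985573824181 ≈ -3.5115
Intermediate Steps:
G(S) = -4 + S**2 + 947*S + 2*S*(134 + S) (G(S) = -4 + ((S**2 + 947*S) + (S + S)*(S + 134)) = -4 + ((S**2 + 947*S) + (2*S)*(134 + S)) = -4 + ((S**2 + 947*S) + 2*S*(134 + S)) = -4 + (S**2 + 947*S + 2*S*(134 + S)) = -4 + S**2 + 947*S + 2*S*(134 + S))
2955574/(-3881899) + G(1491)/(-3083838) = 2955574/(-3881899) + (-4 + 3*1491**2 + 1215*1491)/(-3083838) = 2955574*(-1/3881899) + (-4 + 3*2223081 + 1811565)*(-1/3083838) = -2955574/3881899 + (-4 + 6669243 + 1811565)*(-1/3083838) = -2955574/3881899 + 8480804*(-1/3083838) = -2955574/3881899 - 4240402/1541919 = -21018067989904/5985573824181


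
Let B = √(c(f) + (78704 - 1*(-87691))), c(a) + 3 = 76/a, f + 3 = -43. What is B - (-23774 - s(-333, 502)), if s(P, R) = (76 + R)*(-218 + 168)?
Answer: -5126 + √88020494/23 ≈ -4718.1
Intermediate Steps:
f = -46 (f = -3 - 43 = -46)
c(a) = -3 + 76/a
s(P, R) = -3800 - 50*R (s(P, R) = (76 + R)*(-50) = -3800 - 50*R)
B = √88020494/23 (B = √((-3 + 76/(-46)) + (78704 - 1*(-87691))) = √((-3 + 76*(-1/46)) + (78704 + 87691)) = √((-3 - 38/23) + 166395) = √(-107/23 + 166395) = √(3826978/23) = √88020494/23 ≈ 407.91)
B - (-23774 - s(-333, 502)) = √88020494/23 - (-23774 - (-3800 - 50*502)) = √88020494/23 - (-23774 - (-3800 - 25100)) = √88020494/23 - (-23774 - 1*(-28900)) = √88020494/23 - (-23774 + 28900) = √88020494/23 - 1*5126 = √88020494/23 - 5126 = -5126 + √88020494/23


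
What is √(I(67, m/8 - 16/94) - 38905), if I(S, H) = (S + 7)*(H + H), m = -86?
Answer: 4*I*√5594457/47 ≈ 201.3*I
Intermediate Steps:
I(S, H) = 2*H*(7 + S) (I(S, H) = (7 + S)*(2*H) = 2*H*(7 + S))
√(I(67, m/8 - 16/94) - 38905) = √(2*(-86/8 - 16/94)*(7 + 67) - 38905) = √(2*(-86*⅛ - 16*1/94)*74 - 38905) = √(2*(-43/4 - 8/47)*74 - 38905) = √(2*(-2053/188)*74 - 38905) = √(-75961/47 - 38905) = √(-1904496/47) = 4*I*√5594457/47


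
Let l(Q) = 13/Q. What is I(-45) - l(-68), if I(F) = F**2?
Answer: 137713/68 ≈ 2025.2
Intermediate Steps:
I(-45) - l(-68) = (-45)**2 - 13/(-68) = 2025 - 13*(-1)/68 = 2025 - 1*(-13/68) = 2025 + 13/68 = 137713/68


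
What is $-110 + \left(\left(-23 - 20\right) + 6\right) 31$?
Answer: $-1257$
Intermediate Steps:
$-110 + \left(\left(-23 - 20\right) + 6\right) 31 = -110 + \left(-43 + 6\right) 31 = -110 - 1147 = -1257$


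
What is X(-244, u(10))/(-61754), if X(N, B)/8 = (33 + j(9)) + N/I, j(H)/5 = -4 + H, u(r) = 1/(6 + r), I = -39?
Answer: -1432/172029 ≈ -0.0083242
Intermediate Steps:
j(H) = -20 + 5*H (j(H) = 5*(-4 + H) = -20 + 5*H)
X(N, B) = 464 - 8*N/39 (X(N, B) = 8*((33 + (-20 + 5*9)) + N/(-39)) = 8*((33 + (-20 + 45)) + N*(-1/39)) = 8*((33 + 25) - N/39) = 8*(58 - N/39) = 464 - 8*N/39)
X(-244, u(10))/(-61754) = (464 - 8/39*(-244))/(-61754) = (464 + 1952/39)*(-1/61754) = (20048/39)*(-1/61754) = -1432/172029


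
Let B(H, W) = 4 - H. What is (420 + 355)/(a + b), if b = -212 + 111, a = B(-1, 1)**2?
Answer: -775/76 ≈ -10.197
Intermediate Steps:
a = 25 (a = (4 - 1*(-1))**2 = (4 + 1)**2 = 5**2 = 25)
b = -101
(420 + 355)/(a + b) = (420 + 355)/(25 - 101) = 775/(-76) = 775*(-1/76) = -775/76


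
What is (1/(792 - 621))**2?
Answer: 1/29241 ≈ 3.4199e-5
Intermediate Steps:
(1/(792 - 621))**2 = (1/171)**2 = 1/29241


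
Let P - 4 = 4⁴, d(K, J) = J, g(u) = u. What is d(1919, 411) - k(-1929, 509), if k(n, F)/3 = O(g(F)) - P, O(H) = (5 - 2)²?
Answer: 1164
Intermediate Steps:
O(H) = 9 (O(H) = 3² = 9)
P = 260 (P = 4 + 4⁴ = 4 + 256 = 260)
k(n, F) = -753 (k(n, F) = 3*(9 - 1*260) = 3*(9 - 260) = 3*(-251) = -753)
d(1919, 411) - k(-1929, 509) = 411 - 1*(-753) = 411 + 753 = 1164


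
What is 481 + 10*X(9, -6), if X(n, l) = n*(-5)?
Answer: 31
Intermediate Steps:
X(n, l) = -5*n
481 + 10*X(9, -6) = 481 + 10*(-5*9) = 481 + 10*(-45) = 481 - 450 = 31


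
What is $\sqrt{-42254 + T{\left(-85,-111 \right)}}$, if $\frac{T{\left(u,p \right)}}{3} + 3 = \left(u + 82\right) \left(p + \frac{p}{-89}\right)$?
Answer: $\frac{i \sqrt{326941055}}{89} \approx 203.16 i$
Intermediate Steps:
$T{\left(u,p \right)} = -9 + \frac{264 p \left(82 + u\right)}{89}$ ($T{\left(u,p \right)} = -9 + 3 \left(u + 82\right) \left(p + \frac{p}{-89}\right) = -9 + 3 \left(82 + u\right) \left(p + p \left(- \frac{1}{89}\right)\right) = -9 + 3 \left(82 + u\right) \left(p - \frac{p}{89}\right) = -9 + 3 \left(82 + u\right) \frac{88 p}{89} = -9 + 3 \frac{88 p \left(82 + u\right)}{89} = -9 + \frac{264 p \left(82 + u\right)}{89}$)
$\sqrt{-42254 + T{\left(-85,-111 \right)}} = \sqrt{-42254 + \left(-9 + \frac{21648}{89} \left(-111\right) + \frac{264}{89} \left(-111\right) \left(-85\right)\right)} = \sqrt{-42254 - - \frac{87111}{89}} = \sqrt{-42254 + \frac{87111}{89}} = \sqrt{- \frac{3673495}{89}} = \frac{i \sqrt{326941055}}{89}$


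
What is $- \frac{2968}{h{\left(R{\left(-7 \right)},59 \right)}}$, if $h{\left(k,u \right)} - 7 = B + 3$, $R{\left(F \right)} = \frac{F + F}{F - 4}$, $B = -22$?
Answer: $\frac{742}{3} \approx 247.33$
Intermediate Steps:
$R{\left(F \right)} = \frac{2 F}{-4 + F}$
$h{\left(k,u \right)} = -12$ ($h{\left(k,u \right)} = 7 + \left(-22 + 3\right) = 7 - 19 = -12$)
$- \frac{2968}{h{\left(R{\left(-7 \right)},59 \right)}} = - \frac{2968}{-12} = \left(-2968\right) \left(- \frac{1}{12}\right) = \frac{742}{3}$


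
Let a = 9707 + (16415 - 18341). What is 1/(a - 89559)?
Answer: -1/81778 ≈ -1.2228e-5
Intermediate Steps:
a = 7781 (a = 9707 - 1926 = 7781)
1/(a - 89559) = 1/(7781 - 89559) = 1/(-81778) = -1/81778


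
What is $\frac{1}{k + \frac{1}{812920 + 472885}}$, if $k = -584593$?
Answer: $- \frac{1285805}{751672602364} \approx -1.7106 \cdot 10^{-6}$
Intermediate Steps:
$\frac{1}{k + \frac{1}{812920 + 472885}} = \frac{1}{-584593 + \frac{1}{812920 + 472885}} = \frac{1}{-584593 + \frac{1}{1285805}} = \frac{1}{- \frac{751672602364}{1285805}} = - \frac{1285805}{751672602364}$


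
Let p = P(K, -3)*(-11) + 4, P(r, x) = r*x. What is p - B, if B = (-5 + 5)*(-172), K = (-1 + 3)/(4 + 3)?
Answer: 94/7 ≈ 13.429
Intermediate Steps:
K = 2/7 ≈ 0.28571
B = 0 (B = 0*(-172) = 0)
p = 94/7 (p = ((2/7)*(-3))*(-11) + 4 = -6/7*(-11) + 4 = 66/7 + 4 = 94/7 ≈ 13.429)
p - B = 94/7 - 1*0 = 94/7 + 0 = 94/7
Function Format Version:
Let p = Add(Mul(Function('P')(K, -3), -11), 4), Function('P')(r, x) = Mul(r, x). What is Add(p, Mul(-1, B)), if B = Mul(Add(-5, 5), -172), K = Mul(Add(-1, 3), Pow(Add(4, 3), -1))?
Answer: Rational(94, 7) ≈ 13.429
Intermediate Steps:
K = Rational(2, 7) (K = Mul(2, Pow(7, -1)) = Mul(2, Rational(1, 7)) = Rational(2, 7) ≈ 0.28571)
B = 0 (B = Mul(0, -172) = 0)
p = Rational(94, 7) (p = Add(Mul(Mul(Rational(2, 7), -3), -11), 4) = Add(Mul(Rational(-6, 7), -11), 4) = Add(Rational(66, 7), 4) = Rational(94, 7) ≈ 13.429)
Add(p, Mul(-1, B)) = Add(Rational(94, 7), Mul(-1, 0)) = Add(Rational(94, 7), 0) = Rational(94, 7)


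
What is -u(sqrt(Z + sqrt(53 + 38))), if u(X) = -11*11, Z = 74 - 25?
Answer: 121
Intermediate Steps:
Z = 49
u(X) = -121
-u(sqrt(Z + sqrt(53 + 38))) = -1*(-121) = 121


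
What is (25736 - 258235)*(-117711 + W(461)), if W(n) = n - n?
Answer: 27367689789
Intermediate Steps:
W(n) = 0
(25736 - 258235)*(-117711 + W(461)) = (25736 - 258235)*(-117711 + 0) = -232499*(-117711) = 27367689789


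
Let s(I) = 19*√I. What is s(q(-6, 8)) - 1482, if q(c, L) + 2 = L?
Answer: -1482 + 19*√6 ≈ -1435.5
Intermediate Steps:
q(c, L) = -2 + L
s(q(-6, 8)) - 1482 = 19*√(-2 + 8) - 1482 = 19*√6 - 1482 = -1482 + 19*√6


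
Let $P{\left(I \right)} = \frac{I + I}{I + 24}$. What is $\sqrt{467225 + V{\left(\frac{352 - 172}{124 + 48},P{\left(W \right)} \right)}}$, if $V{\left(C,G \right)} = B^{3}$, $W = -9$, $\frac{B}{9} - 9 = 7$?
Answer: $\sqrt{3453209} \approx 1858.3$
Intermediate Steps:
$B = 144$ ($B = 81 + 9 \cdot 7 = 81 + 63 = 144$)
$P{\left(I \right)} = \frac{2 I}{24 + I}$
$V{\left(C,G \right)} = 2985984$ ($V{\left(C,G \right)} = 144^{3} = 2985984$)
$\sqrt{467225 + V{\left(\frac{352 - 172}{124 + 48},P{\left(W \right)} \right)}} = \sqrt{467225 + 2985984} = \sqrt{3453209}$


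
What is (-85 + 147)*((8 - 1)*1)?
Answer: 434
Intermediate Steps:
(-85 + 147)*((8 - 1)*1) = 62*(7*1) = 62*7 = 434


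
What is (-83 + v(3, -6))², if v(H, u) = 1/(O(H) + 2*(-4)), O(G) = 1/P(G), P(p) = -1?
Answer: 559504/81 ≈ 6907.5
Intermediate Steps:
O(G) = -1 (O(G) = 1/(-1) = 1*(-1) = -1)
v(H, u) = -⅑ (v(H, u) = 1/(-1 + 2*(-4)) = 1/(-1 - 8) = 1/(-9) = -⅑)
(-83 + v(3, -6))² = (-83 - ⅑)² = (-748/9)² = 559504/81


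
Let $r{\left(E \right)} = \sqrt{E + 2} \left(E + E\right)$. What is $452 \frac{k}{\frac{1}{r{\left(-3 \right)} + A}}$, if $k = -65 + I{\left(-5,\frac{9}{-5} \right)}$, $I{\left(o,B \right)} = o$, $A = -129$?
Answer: $4081560 + 189840 i \approx 4.0816 \cdot 10^{6} + 1.8984 \cdot 10^{5} i$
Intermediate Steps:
$r{\left(E \right)} = 2 E \sqrt{2 + E}$ ($r{\left(E \right)} = \sqrt{2 + E} 2 E = 2 E \sqrt{2 + E}$)
$k = -70$ ($k = -65 - 5 = -70$)
$452 \frac{k}{\frac{1}{r{\left(-3 \right)} + A}} = 452 \left(- \frac{70}{\frac{1}{2 \left(-3\right) \sqrt{2 - 3} - 129}}\right) = 452 \left(- \frac{70}{\frac{1}{2 \left(-3\right) \sqrt{-1} - 129}}\right) = 452 \left(- \frac{70}{\frac{1}{2 \left(-3\right) i - 129}}\right) = 452 \left(- \frac{70}{\frac{1}{- 6 i - 129}}\right) = 452 \left(- \frac{70}{\frac{1}{-129 - 6 i}}\right) = 452 \left(- \frac{70}{\frac{1}{16677} \left(-129 + 6 i\right)}\right) = 452 \left(- 70 \left(-129 - 6 i\right)\right) = 452 \left(9030 + 420 i\right) = 4081560 + 189840 i$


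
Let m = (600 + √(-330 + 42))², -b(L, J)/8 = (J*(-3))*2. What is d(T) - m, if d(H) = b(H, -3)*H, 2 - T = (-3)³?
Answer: -363888 - 14400*I*√2 ≈ -3.6389e+5 - 20365.0*I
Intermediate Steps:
b(L, J) = 48*J (b(L, J) = -8*J*(-3)*2 = -8*(-3*J)*2 = -(-48)*J = 48*J)
T = 29 (T = 2 - 1*(-3)³ = 2 - 1*(-27) = 2 + 27 = 29)
d(H) = -144*H (d(H) = (48*(-3))*H = -144*H)
m = (600 + 12*I*√2)² (m = (600 + √(-288))² = (600 + 12*I*√2)² ≈ 3.5971e+5 + 20365.0*I)
d(T) - m = -144*29 - (359712 + 14400*I*√2) = -4176 + (-359712 - 14400*I*√2) = -363888 - 14400*I*√2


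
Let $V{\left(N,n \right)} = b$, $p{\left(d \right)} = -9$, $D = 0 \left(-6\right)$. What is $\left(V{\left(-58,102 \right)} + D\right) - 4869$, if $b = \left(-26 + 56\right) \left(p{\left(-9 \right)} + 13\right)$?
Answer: $-4749$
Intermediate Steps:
$D = 0$
$b = 120$ ($b = \left(-26 + 56\right) \left(-9 + 13\right) = 30 \cdot 4 = 120$)
$V{\left(N,n \right)} = 120$
$\left(V{\left(-58,102 \right)} + D\right) - 4869 = \left(120 + 0\right) - 4869 = 120 - 4869 = -4749$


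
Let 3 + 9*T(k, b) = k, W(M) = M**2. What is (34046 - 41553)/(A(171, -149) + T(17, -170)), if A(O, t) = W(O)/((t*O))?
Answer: -10066887/547 ≈ -18404.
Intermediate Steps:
T(k, b) = -1/3 + k/9
A(O, t) = O/t (A(O, t) = O**2/((t*O)) = O**2/((O*t)) = O**2*(1/(O*t)) = O/t)
(34046 - 41553)/(A(171, -149) + T(17, -170)) = (34046 - 41553)/(171/(-149) + (-1/3 + (1/9)*17)) = -7507/(171*(-1/149) + (-1/3 + 17/9)) = -7507/(-171/149 + 14/9) = -7507/547/1341 = -7507*1341/547 = -10066887/547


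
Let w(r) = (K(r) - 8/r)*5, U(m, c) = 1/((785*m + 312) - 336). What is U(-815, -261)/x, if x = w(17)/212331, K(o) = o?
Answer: -3609627/898917595 ≈ -0.0040155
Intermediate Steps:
U(m, c) = 1/(-24 + 785*m) (U(m, c) = 1/((312 + 785*m) - 336) = 1/(-24 + 785*m))
w(r) = -40/r + 5*r (w(r) = (r - 8/r)*5 = -40/r + 5*r)
x = 1405/3609627 (x = (-40/17 + 5*17)/212331 = (-40*1/17 + 85)*(1/212331) = (-40/17 + 85)*(1/212331) = (1405/17)*(1/212331) = 1405/3609627 ≈ 0.00038924)
U(-815, -261)/x = 1/((-24 + 785*(-815))*(1405/3609627)) = (3609627/1405)/(-24 - 639775) = (3609627/1405)/(-639799) = -1/639799*3609627/1405 = -3609627/898917595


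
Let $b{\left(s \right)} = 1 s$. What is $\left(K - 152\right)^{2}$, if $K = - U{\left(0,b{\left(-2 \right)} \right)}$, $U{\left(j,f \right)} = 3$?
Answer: $24025$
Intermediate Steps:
$b{\left(s \right)} = s$
$K = -3$ ($K = \left(-1\right) 3 = -3$)
$\left(K - 152\right)^{2} = \left(-3 - 152\right)^{2} = \left(-155\right)^{2} = 24025$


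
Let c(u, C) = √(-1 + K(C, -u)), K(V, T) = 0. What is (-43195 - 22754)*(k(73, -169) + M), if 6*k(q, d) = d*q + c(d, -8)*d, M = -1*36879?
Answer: 5135470613/2 + 3715127*I/2 ≈ 2.5677e+9 + 1.8576e+6*I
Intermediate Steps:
M = -36879
c(u, C) = I (c(u, C) = √(-1 + 0) = √(-1) = I)
k(q, d) = I*d/6 + d*q/6 (k(q, d) = (d*q + I*d)/6 = (I*d + d*q)/6 = I*d/6 + d*q/6)
(-43195 - 22754)*(k(73, -169) + M) = (-43195 - 22754)*((⅙)*(-169)*(I + 73) - 36879) = -65949*((⅙)*(-169)*(73 + I) - 36879) = -65949*((-12337/6 - 169*I/6) - 36879) = -65949*(-233611/6 - 169*I/6) = 5135470613/2 + 3715127*I/2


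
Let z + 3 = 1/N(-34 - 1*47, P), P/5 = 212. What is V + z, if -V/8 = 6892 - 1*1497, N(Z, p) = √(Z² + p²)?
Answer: -43163 + √1130161/1130161 ≈ -43163.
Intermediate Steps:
P = 1060 (P = 5*212 = 1060)
V = -43160 (V = -8*(6892 - 1*1497) = -8*(6892 - 1497) = -8*5395 = -43160)
z = -3 + √1130161/1130161 (z = -3 + 1/(√((-34 - 1*47)² + 1060²)) = -3 + 1/(√((-34 - 47)² + 1123600)) = -3 + 1/(√((-81)² + 1123600)) = -3 + 1/(√(6561 + 1123600)) = -3 + 1/(√1130161) = -3 + √1130161/1130161 ≈ -2.9991)
V + z = -43160 + (-3 + √1130161/1130161) = -43163 + √1130161/1130161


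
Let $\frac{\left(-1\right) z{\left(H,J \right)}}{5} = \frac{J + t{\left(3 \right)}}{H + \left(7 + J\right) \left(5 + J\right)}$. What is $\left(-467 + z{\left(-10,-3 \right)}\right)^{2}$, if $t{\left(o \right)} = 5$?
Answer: $213444$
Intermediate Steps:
$z{\left(H,J \right)} = - \frac{5 \left(5 + J\right)}{H + \left(5 + J\right) \left(7 + J\right)}$ ($z{\left(H,J \right)} = - 5 \frac{J + 5}{H + \left(7 + J\right) \left(5 + J\right)} = - 5 \frac{5 + J}{H + \left(5 + J\right) \left(7 + J\right)} = - \frac{5 \left(5 + J\right)}{H + \left(5 + J\right) \left(7 + J\right)}$)
$\left(-467 + z{\left(-10,-3 \right)}\right)^{2} = \left(-467 + \frac{5 \left(-5 - -3\right)}{35 - 10 + \left(-3\right)^{2} + 12 \left(-3\right)}\right)^{2} = \left(-467 + \frac{5 \left(-5 + 3\right)}{35 - 10 + 9 - 36}\right)^{2} = \left(-467 + 5 \frac{1}{-2} \left(-2\right)\right)^{2} = \left(-467 + 5 \left(- \frac{1}{2}\right) \left(-2\right)\right)^{2} = \left(-467 + 5\right)^{2} = \left(-462\right)^{2} = 213444$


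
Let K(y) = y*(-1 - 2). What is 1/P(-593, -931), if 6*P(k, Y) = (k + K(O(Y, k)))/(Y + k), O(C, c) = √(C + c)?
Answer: 5422392/365365 - 54864*I*√381/365365 ≈ 14.841 - 2.931*I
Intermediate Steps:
K(y) = -3*y (K(y) = y*(-3) = -3*y)
P(k, Y) = (k - 3*√(Y + k))/(6*(Y + k)) (P(k, Y) = ((k - 3*√(Y + k))/(Y + k))/6 = (k - 3*√(Y + k))/(6*(Y + k)))
1/P(-593, -931) = 1/((-√(-931 - 593)/2 + (⅙)*(-593))/(-931 - 593)) = 1/((-I*√381 - 593/6)/(-1524)) = 1/(-(-I*√381 - 593/6)/1524) = 1/(-(-593/6 - I*√381)/1524) = 1/(593/9144 + I*√381/1524)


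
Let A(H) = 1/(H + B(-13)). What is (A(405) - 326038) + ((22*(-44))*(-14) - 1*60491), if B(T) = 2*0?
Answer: -151055684/405 ≈ -3.7298e+5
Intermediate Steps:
B(T) = 0
A(H) = 1/H (A(H) = 1/(H + 0) = 1/H)
(A(405) - 326038) + ((22*(-44))*(-14) - 1*60491) = (1/405 - 326038) + ((22*(-44))*(-14) - 1*60491) = (1/405 - 326038) + (-968*(-14) - 60491) = -132045389/405 + (13552 - 60491) = -132045389/405 - 46939 = -151055684/405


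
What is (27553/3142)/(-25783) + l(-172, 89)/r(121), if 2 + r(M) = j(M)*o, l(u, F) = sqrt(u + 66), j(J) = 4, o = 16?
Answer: -467/1373054 + I*sqrt(106)/62 ≈ -0.00034012 + 0.16606*I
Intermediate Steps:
l(u, F) = sqrt(66 + u)
r(M) = 62 (r(M) = -2 + 4*16 = -2 + 64 = 62)
(27553/3142)/(-25783) + l(-172, 89)/r(121) = (27553/3142)/(-25783) + sqrt(66 - 172)/62 = (27553*(1/3142))*(-1/25783) + sqrt(-106)*(1/62) = (27553/3142)*(-1/25783) + (I*sqrt(106))*(1/62) = -467/1373054 + I*sqrt(106)/62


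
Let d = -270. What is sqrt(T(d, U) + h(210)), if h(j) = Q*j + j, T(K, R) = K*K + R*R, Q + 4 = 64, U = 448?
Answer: sqrt(286414) ≈ 535.18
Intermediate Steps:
Q = 60 (Q = -4 + 64 = 60)
T(K, R) = K**2 + R**2
h(j) = 61*j (h(j) = 60*j + j = 61*j)
sqrt(T(d, U) + h(210)) = sqrt(((-270)**2 + 448**2) + 61*210) = sqrt((72900 + 200704) + 12810) = sqrt(273604 + 12810) = sqrt(286414)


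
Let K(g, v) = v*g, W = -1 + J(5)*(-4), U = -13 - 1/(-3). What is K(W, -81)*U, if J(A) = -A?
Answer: 19494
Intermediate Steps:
U = -38/3 (U = -13 - 1*(-1/3) = -13 + 1/3 = -38/3 ≈ -12.667)
W = 19 (W = -1 - 1*5*(-4) = -1 - 5*(-4) = -1 + 20 = 19)
K(g, v) = g*v
K(W, -81)*U = (19*(-81))*(-38/3) = -1539*(-38/3) = 19494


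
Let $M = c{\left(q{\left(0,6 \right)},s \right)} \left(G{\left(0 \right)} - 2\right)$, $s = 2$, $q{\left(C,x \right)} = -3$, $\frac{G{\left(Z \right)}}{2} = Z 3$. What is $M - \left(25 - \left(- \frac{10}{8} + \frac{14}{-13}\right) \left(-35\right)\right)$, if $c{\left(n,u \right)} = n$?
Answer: $\frac{3247}{52} \approx 62.442$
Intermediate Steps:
$G{\left(Z \right)} = 6 Z$ ($G{\left(Z \right)} = 2 Z 3 = 2 \cdot 3 Z = 6 Z$)
$M = 6$ ($M = - 3 \left(6 \cdot 0 - 2\right) = - 3 \left(0 - 2\right) = \left(-3\right) \left(-2\right) = 6$)
$M - \left(25 - \left(- \frac{10}{8} + \frac{14}{-13}\right) \left(-35\right)\right) = 6 - \left(25 - \left(- \frac{10}{8} + \frac{14}{-13}\right) \left(-35\right)\right) = 6 - \left(25 - \left(\left(-10\right) \frac{1}{8} + 14 \left(- \frac{1}{13}\right)\right) \left(-35\right)\right) = 6 - \left(25 - \left(- \frac{5}{4} - \frac{14}{13}\right) \left(-35\right)\right) = 6 - - \frac{2935}{52} = 6 + \left(\frac{4235}{52} - 25\right) = 6 + \frac{2935}{52} = \frac{3247}{52}$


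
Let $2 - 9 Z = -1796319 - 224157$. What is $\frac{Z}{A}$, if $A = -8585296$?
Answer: $- \frac{11351}{434088} \approx -0.026149$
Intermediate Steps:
$Z = \frac{2020478}{9}$ ($Z = \frac{2}{9} - \frac{-1796319 - 224157}{9} = \frac{2}{9} - - \frac{673492}{3} = \frac{2}{9} + \frac{673492}{3} = \frac{2020478}{9} \approx 2.245 \cdot 10^{5}$)
$\frac{Z}{A} = \frac{2020478}{9 \left(-8585296\right)} = \frac{2020478}{9} \left(- \frac{1}{8585296}\right) = - \frac{11351}{434088}$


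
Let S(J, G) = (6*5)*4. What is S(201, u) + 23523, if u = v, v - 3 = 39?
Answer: 23643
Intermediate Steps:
v = 42 (v = 3 + 39 = 42)
u = 42
S(J, G) = 120 (S(J, G) = 30*4 = 120)
S(201, u) + 23523 = 120 + 23523 = 23643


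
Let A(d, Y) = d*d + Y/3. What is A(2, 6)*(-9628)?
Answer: -57768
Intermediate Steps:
A(d, Y) = d² + Y/3 (A(d, Y) = d² + Y*(⅓) = d² + Y/3)
A(2, 6)*(-9628) = (2² + (⅓)*6)*(-9628) = (4 + 2)*(-9628) = 6*(-9628) = -57768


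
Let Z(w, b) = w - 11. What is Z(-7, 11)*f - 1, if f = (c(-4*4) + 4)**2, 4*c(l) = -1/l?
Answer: -596489/2048 ≈ -291.25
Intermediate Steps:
Z(w, b) = -11 + w
c(l) = -1/(4*l) (c(l) = (-1/l)/4 = -1/(4*l))
f = 66049/4096 (f = (-1/(4*((-4*4))) + 4)**2 = (-1/4/(-16) + 4)**2 = (-1/4*(-1/16) + 4)**2 = (1/64 + 4)**2 = (257/64)**2 = 66049/4096 ≈ 16.125)
Z(-7, 11)*f - 1 = (-11 - 7)*(66049/4096) - 1 = -18*66049/4096 - 1 = -594441/2048 - 1 = -596489/2048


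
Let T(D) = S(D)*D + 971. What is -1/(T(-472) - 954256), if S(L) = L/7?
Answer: 7/6450211 ≈ 1.0852e-6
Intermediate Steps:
S(L) = L/7 (S(L) = L*(1/7) = L/7)
T(D) = 971 + D**2/7 (T(D) = (D/7)*D + 971 = D**2/7 + 971 = 971 + D**2/7)
-1/(T(-472) - 954256) = -1/((971 + (1/7)*(-472)**2) - 954256) = -1/((971 + (1/7)*222784) - 954256) = -1/((971 + 222784/7) - 954256) = -1/(229581/7 - 954256) = -1/(-6450211/7) = -1*(-7/6450211) = 7/6450211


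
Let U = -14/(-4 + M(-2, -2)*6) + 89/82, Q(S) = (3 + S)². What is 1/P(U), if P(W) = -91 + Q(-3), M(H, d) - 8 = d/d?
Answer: -1/91 ≈ -0.010989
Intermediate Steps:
M(H, d) = 9 (M(H, d) = 8 + d/d = 8 + 1 = 9)
U = 1651/2050 (U = -14/(-4 + 9*6) + 89/82 = -14/(-4 + 54) + 89*(1/82) = -14/50 + 89/82 = -14*1/50 + 89/82 = -7/25 + 89/82 = 1651/2050 ≈ 0.80537)
P(W) = -91 (P(W) = -91 + (3 - 3)² = -91 + 0² = -91 + 0 = -91)
1/P(U) = 1/(-91) = -1/91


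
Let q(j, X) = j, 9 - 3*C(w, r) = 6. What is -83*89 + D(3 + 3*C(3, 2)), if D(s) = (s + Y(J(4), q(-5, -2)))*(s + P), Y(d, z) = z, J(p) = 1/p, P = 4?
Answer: -7377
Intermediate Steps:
C(w, r) = 1 (C(w, r) = 3 - ⅓*6 = 3 - 2 = 1)
D(s) = (-5 + s)*(4 + s) (D(s) = (s - 5)*(s + 4) = (-5 + s)*(4 + s))
-83*89 + D(3 + 3*C(3, 2)) = -83*89 + (-20 + (3 + 3*1)² - (3 + 3*1)) = -7387 + (-20 + (3 + 3)² - (3 + 3)) = -7387 + (-20 + 6² - 1*6) = -7387 + (-20 + 36 - 6) = -7387 + 10 = -7377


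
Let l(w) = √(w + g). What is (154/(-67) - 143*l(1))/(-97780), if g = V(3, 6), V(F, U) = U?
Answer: 77/3275630 + 143*√7/97780 ≈ 0.0038928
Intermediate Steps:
g = 6
l(w) = √(6 + w) (l(w) = √(w + 6) = √(6 + w))
(154/(-67) - 143*l(1))/(-97780) = (154/(-67) - 143*√(6 + 1))/(-97780) = (154*(-1/67) - 143*√7)*(-1/97780) = (-154/67 - 143*√7)*(-1/97780) = 77/3275630 + 143*√7/97780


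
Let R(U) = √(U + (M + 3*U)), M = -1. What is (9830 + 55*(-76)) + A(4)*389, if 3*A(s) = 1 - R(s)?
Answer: 17339/3 - 389*√15/3 ≈ 5277.5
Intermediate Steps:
R(U) = √(-1 + 4*U) (R(U) = √(U + (-1 + 3*U)) = √(-1 + 4*U))
A(s) = ⅓ - √(-1 + 4*s)/3 (A(s) = (1 - √(-1 + 4*s))/3 = ⅓ - √(-1 + 4*s)/3)
(9830 + 55*(-76)) + A(4)*389 = (9830 + 55*(-76)) + (⅓ - √(-1 + 4*4)/3)*389 = (9830 - 4180) + (⅓ - √(-1 + 16)/3)*389 = 5650 + (⅓ - √15/3)*389 = 5650 + (389/3 - 389*√15/3) = 17339/3 - 389*√15/3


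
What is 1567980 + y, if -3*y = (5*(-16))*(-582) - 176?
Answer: 4657556/3 ≈ 1.5525e+6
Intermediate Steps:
y = -46384/3 (y = -((5*(-16))*(-582) - 176)/3 = -(-80*(-582) - 176)/3 = -(46560 - 176)/3 = -⅓*46384 = -46384/3 ≈ -15461.)
1567980 + y = 1567980 - 46384/3 = 4657556/3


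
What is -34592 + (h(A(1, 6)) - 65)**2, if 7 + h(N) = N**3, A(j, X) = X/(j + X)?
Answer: -3470443808/117649 ≈ -29498.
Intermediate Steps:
A(j, X) = X/(X + j)
h(N) = -7 + N**3
-34592 + (h(A(1, 6)) - 65)**2 = -34592 + ((-7 + (6/(6 + 1))**3) - 65)**2 = -34592 + ((-7 + (6/7)**3) - 65)**2 = -34592 + ((-7 + 216/343) - 65)**2 = -34592 + (-2185/343 - 65)**2 = -34592 + (-24480/343)**2 = -34592 + 599270400/117649 = -3470443808/117649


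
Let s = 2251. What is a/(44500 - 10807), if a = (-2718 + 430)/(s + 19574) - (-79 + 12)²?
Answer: -97974713/735349725 ≈ -0.13324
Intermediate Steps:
a = -97974713/21825 (a = (-2718 + 430)/(2251 + 19574) - (-79 + 12)² = -2288/21825 - 1*(-67)² = -2288*1/21825 - 1*4489 = -2288/21825 - 4489 = -97974713/21825 ≈ -4489.1)
a/(44500 - 10807) = -97974713/(21825*(44500 - 10807)) = -97974713/21825/33693 = -97974713/21825*1/33693 = -97974713/735349725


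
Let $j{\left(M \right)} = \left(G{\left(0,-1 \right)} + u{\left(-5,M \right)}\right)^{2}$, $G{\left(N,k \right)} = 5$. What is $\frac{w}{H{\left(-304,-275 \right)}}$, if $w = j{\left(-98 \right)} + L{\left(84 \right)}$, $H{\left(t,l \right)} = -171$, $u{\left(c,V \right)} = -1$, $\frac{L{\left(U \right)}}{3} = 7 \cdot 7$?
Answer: $- \frac{163}{171} \approx -0.95322$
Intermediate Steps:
$L{\left(U \right)} = 147$ ($L{\left(U \right)} = 3 \cdot 7 \cdot 7 = 3 \cdot 49 = 147$)
$j{\left(M \right)} = 16$ ($j{\left(M \right)} = \left(5 - 1\right)^{2} = 4^{2} = 16$)
$w = 163$ ($w = 16 + 147 = 163$)
$\frac{w}{H{\left(-304,-275 \right)}} = \frac{163}{-171} = 163 \left(- \frac{1}{171}\right) = - \frac{163}{171}$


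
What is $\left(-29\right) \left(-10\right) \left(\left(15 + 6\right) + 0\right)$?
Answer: $6090$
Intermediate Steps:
$\left(-29\right) \left(-10\right) \left(\left(15 + 6\right) + 0\right) = 290 \left(21 + 0\right) = 290 \cdot 21 = 6090$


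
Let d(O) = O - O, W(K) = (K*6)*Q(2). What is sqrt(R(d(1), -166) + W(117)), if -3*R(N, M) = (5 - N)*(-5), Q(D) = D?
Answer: sqrt(12711)/3 ≈ 37.581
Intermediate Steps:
W(K) = 12*K (W(K) = (K*6)*2 = (6*K)*2 = 12*K)
d(O) = 0
R(N, M) = 25/3 - 5*N/3 (R(N, M) = -(5 - N)*(-5)/3 = -(-25 + 5*N)/3 = 25/3 - 5*N/3)
sqrt(R(d(1), -166) + W(117)) = sqrt((25/3 - 5/3*0) + 12*117) = sqrt((25/3 + 0) + 1404) = sqrt(25/3 + 1404) = sqrt(4237/3) = sqrt(12711)/3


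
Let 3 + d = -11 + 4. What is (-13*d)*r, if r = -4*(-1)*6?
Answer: 3120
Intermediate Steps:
d = -10 (d = -3 + (-11 + 4) = -3 - 7 = -10)
r = 24 (r = 4*6 = 24)
(-13*d)*r = -13*(-10)*24 = 130*24 = 3120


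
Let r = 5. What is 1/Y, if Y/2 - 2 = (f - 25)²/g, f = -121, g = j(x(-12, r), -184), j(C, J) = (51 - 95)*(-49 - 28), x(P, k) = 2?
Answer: 847/14046 ≈ 0.060302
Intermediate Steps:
j(C, J) = 3388 (j(C, J) = -44*(-77) = 3388)
g = 3388
Y = 14046/847 (Y = 4 + 2*((-121 - 25)²/3388) = 4 + 2*((-146)²*(1/3388)) = 4 + 2*(21316*(1/3388)) = 4 + 2*(5329/847) = 4 + 10658/847 = 14046/847 ≈ 16.583)
1/Y = 1/(14046/847) = 847/14046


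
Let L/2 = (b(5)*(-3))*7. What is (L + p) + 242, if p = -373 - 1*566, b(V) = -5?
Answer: -487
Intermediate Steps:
p = -939 (p = -373 - 566 = -939)
L = 210 (L = 2*(-5*(-3)*7) = 2*(15*7) = 2*105 = 210)
(L + p) + 242 = (210 - 939) + 242 = -729 + 242 = -487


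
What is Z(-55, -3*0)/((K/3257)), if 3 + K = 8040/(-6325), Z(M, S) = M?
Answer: 226605775/5403 ≈ 41941.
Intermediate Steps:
K = -5403/1265 (K = -3 + 8040/(-6325) = -3 + 8040*(-1/6325) = -3 - 1608/1265 = -5403/1265 ≈ -4.2711)
Z(-55, -3*0)/((K/3257)) = -55/((-5403/1265/3257)) = -55/((-5403/1265*1/3257)) = -55/(-5403/4120105) = -55*(-4120105/5403) = 226605775/5403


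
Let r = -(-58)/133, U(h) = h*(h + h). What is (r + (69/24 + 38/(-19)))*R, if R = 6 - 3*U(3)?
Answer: -8370/133 ≈ -62.932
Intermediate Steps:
U(h) = 2*h² (U(h) = h*(2*h) = 2*h²)
r = 58/133 (r = -(-58)/133 = -1*(-58/133) = 58/133 ≈ 0.43609)
R = -48 (R = 6 - 6*3² = 6 - 6*9 = 6 - 3*18 = 6 - 54 = -48)
(r + (69/24 + 38/(-19)))*R = (58/133 + (69/24 + 38/(-19)))*(-48) = (58/133 + (69*(1/24) + 38*(-1/19)))*(-48) = (58/133 + (23/8 - 2))*(-48) = (58/133 + 7/8)*(-48) = (1395/1064)*(-48) = -8370/133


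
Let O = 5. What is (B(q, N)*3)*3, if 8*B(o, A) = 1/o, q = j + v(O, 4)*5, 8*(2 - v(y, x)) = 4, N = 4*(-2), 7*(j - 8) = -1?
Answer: 63/860 ≈ 0.073256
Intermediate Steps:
j = 55/7 (j = 8 + (1/7)*(-1) = 8 - 1/7 = 55/7 ≈ 7.8571)
N = -8
v(y, x) = 3/2 (v(y, x) = 2 - 1/8*4 = 2 - 1/2 = 3/2)
q = 215/14 (q = 55/7 + (3/2)*5 = 55/7 + 15/2 = 215/14 ≈ 15.357)
B(o, A) = 1/(8*o)
(B(q, N)*3)*3 = ((1/(8*(215/14)))*3)*3 = (((1/8)*(14/215))*3)*3 = ((7/860)*3)*3 = (21/860)*3 = 63/860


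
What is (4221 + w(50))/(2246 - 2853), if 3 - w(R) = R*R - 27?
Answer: -1751/607 ≈ -2.8847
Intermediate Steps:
w(R) = 30 - R**2 (w(R) = 3 - (R*R - 27) = 3 - (R**2 - 27) = 3 - (-27 + R**2) = 3 + (27 - R**2) = 30 - R**2)
(4221 + w(50))/(2246 - 2853) = (4221 + (30 - 1*50**2))/(2246 - 2853) = (4221 + (30 - 1*2500))/(-607) = (4221 + (30 - 2500))*(-1/607) = (4221 - 2470)*(-1/607) = 1751*(-1/607) = -1751/607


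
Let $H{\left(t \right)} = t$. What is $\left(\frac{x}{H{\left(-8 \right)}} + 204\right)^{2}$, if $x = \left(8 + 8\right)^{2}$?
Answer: $29584$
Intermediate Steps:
$x = 256$ ($x = 16^{2} = 256$)
$\left(\frac{x}{H{\left(-8 \right)}} + 204\right)^{2} = \left(\frac{256}{-8} + 204\right)^{2} = \left(256 \left(- \frac{1}{8}\right) + 204\right)^{2} = \left(-32 + 204\right)^{2} = 172^{2} = 29584$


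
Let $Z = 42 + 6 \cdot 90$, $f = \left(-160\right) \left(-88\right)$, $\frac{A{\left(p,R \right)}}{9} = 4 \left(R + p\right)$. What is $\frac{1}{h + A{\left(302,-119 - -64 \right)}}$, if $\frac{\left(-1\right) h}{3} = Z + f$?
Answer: $- \frac{1}{35094} \approx -2.8495 \cdot 10^{-5}$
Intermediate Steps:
$A{\left(p,R \right)} = 36 R + 36 p$ ($A{\left(p,R \right)} = 9 \cdot 4 \left(R + p\right) = 9 \left(4 R + 4 p\right) = 36 R + 36 p$)
$f = 14080$
$Z = 582$ ($Z = 42 + 540 = 582$)
$h = -43986$ ($h = - 3 \left(582 + 14080\right) = \left(-3\right) 14662 = -43986$)
$\frac{1}{h + A{\left(302,-119 - -64 \right)}} = \frac{1}{-43986 + \left(36 \left(-119 - -64\right) + 36 \cdot 302\right)} = \frac{1}{-43986 + \left(36 \left(-119 + 64\right) + 10872\right)} = \frac{1}{-43986 + \left(36 \left(-55\right) + 10872\right)} = \frac{1}{-43986 + \left(-1980 + 10872\right)} = \frac{1}{-43986 + 8892} = \frac{1}{-35094} = - \frac{1}{35094}$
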